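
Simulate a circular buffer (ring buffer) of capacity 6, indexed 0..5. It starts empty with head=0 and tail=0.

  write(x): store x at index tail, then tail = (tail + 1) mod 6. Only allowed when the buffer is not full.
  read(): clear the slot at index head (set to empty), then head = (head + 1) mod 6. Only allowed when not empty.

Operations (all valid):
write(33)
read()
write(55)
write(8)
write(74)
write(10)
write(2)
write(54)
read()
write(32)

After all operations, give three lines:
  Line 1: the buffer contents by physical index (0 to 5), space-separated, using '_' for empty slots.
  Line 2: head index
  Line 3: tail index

write(33): buf=[33 _ _ _ _ _], head=0, tail=1, size=1
read(): buf=[_ _ _ _ _ _], head=1, tail=1, size=0
write(55): buf=[_ 55 _ _ _ _], head=1, tail=2, size=1
write(8): buf=[_ 55 8 _ _ _], head=1, tail=3, size=2
write(74): buf=[_ 55 8 74 _ _], head=1, tail=4, size=3
write(10): buf=[_ 55 8 74 10 _], head=1, tail=5, size=4
write(2): buf=[_ 55 8 74 10 2], head=1, tail=0, size=5
write(54): buf=[54 55 8 74 10 2], head=1, tail=1, size=6
read(): buf=[54 _ 8 74 10 2], head=2, tail=1, size=5
write(32): buf=[54 32 8 74 10 2], head=2, tail=2, size=6

Answer: 54 32 8 74 10 2
2
2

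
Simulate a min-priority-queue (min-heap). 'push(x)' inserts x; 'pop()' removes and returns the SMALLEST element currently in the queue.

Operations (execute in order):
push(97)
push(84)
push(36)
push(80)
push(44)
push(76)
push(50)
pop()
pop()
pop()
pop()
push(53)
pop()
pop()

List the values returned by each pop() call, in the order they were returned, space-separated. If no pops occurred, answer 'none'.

Answer: 36 44 50 76 53 80

Derivation:
push(97): heap contents = [97]
push(84): heap contents = [84, 97]
push(36): heap contents = [36, 84, 97]
push(80): heap contents = [36, 80, 84, 97]
push(44): heap contents = [36, 44, 80, 84, 97]
push(76): heap contents = [36, 44, 76, 80, 84, 97]
push(50): heap contents = [36, 44, 50, 76, 80, 84, 97]
pop() → 36: heap contents = [44, 50, 76, 80, 84, 97]
pop() → 44: heap contents = [50, 76, 80, 84, 97]
pop() → 50: heap contents = [76, 80, 84, 97]
pop() → 76: heap contents = [80, 84, 97]
push(53): heap contents = [53, 80, 84, 97]
pop() → 53: heap contents = [80, 84, 97]
pop() → 80: heap contents = [84, 97]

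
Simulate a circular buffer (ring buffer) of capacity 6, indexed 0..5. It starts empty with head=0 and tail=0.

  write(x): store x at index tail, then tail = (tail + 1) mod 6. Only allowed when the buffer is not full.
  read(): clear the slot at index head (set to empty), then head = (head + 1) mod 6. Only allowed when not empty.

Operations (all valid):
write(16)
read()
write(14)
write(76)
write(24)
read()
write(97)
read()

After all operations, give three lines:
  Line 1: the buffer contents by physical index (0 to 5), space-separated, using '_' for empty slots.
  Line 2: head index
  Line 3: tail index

Answer: _ _ _ 24 97 _
3
5

Derivation:
write(16): buf=[16 _ _ _ _ _], head=0, tail=1, size=1
read(): buf=[_ _ _ _ _ _], head=1, tail=1, size=0
write(14): buf=[_ 14 _ _ _ _], head=1, tail=2, size=1
write(76): buf=[_ 14 76 _ _ _], head=1, tail=3, size=2
write(24): buf=[_ 14 76 24 _ _], head=1, tail=4, size=3
read(): buf=[_ _ 76 24 _ _], head=2, tail=4, size=2
write(97): buf=[_ _ 76 24 97 _], head=2, tail=5, size=3
read(): buf=[_ _ _ 24 97 _], head=3, tail=5, size=2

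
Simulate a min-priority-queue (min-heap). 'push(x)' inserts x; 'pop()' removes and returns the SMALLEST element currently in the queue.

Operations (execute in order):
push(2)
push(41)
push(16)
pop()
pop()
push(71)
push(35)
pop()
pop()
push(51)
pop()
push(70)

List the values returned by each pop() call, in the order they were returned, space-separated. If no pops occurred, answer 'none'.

push(2): heap contents = [2]
push(41): heap contents = [2, 41]
push(16): heap contents = [2, 16, 41]
pop() → 2: heap contents = [16, 41]
pop() → 16: heap contents = [41]
push(71): heap contents = [41, 71]
push(35): heap contents = [35, 41, 71]
pop() → 35: heap contents = [41, 71]
pop() → 41: heap contents = [71]
push(51): heap contents = [51, 71]
pop() → 51: heap contents = [71]
push(70): heap contents = [70, 71]

Answer: 2 16 35 41 51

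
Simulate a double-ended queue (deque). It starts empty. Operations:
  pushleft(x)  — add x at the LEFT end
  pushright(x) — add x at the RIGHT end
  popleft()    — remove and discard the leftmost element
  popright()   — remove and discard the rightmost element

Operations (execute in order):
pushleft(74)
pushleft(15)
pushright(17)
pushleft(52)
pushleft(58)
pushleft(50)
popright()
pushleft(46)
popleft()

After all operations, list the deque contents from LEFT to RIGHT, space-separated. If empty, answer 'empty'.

pushleft(74): [74]
pushleft(15): [15, 74]
pushright(17): [15, 74, 17]
pushleft(52): [52, 15, 74, 17]
pushleft(58): [58, 52, 15, 74, 17]
pushleft(50): [50, 58, 52, 15, 74, 17]
popright(): [50, 58, 52, 15, 74]
pushleft(46): [46, 50, 58, 52, 15, 74]
popleft(): [50, 58, 52, 15, 74]

Answer: 50 58 52 15 74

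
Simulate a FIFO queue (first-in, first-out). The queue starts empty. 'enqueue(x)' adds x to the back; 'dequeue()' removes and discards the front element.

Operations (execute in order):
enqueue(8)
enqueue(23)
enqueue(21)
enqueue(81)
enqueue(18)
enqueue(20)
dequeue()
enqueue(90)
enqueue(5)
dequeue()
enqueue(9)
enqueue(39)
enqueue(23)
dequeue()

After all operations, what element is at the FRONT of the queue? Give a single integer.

enqueue(8): queue = [8]
enqueue(23): queue = [8, 23]
enqueue(21): queue = [8, 23, 21]
enqueue(81): queue = [8, 23, 21, 81]
enqueue(18): queue = [8, 23, 21, 81, 18]
enqueue(20): queue = [8, 23, 21, 81, 18, 20]
dequeue(): queue = [23, 21, 81, 18, 20]
enqueue(90): queue = [23, 21, 81, 18, 20, 90]
enqueue(5): queue = [23, 21, 81, 18, 20, 90, 5]
dequeue(): queue = [21, 81, 18, 20, 90, 5]
enqueue(9): queue = [21, 81, 18, 20, 90, 5, 9]
enqueue(39): queue = [21, 81, 18, 20, 90, 5, 9, 39]
enqueue(23): queue = [21, 81, 18, 20, 90, 5, 9, 39, 23]
dequeue(): queue = [81, 18, 20, 90, 5, 9, 39, 23]

Answer: 81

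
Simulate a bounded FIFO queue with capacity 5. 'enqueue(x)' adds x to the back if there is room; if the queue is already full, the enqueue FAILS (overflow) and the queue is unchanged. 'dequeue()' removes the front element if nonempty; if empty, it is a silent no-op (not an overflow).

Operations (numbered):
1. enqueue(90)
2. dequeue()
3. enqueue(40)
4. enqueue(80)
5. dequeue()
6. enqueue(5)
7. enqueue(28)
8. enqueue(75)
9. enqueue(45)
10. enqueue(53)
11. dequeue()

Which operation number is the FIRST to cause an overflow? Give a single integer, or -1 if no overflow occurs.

1. enqueue(90): size=1
2. dequeue(): size=0
3. enqueue(40): size=1
4. enqueue(80): size=2
5. dequeue(): size=1
6. enqueue(5): size=2
7. enqueue(28): size=3
8. enqueue(75): size=4
9. enqueue(45): size=5
10. enqueue(53): size=5=cap → OVERFLOW (fail)
11. dequeue(): size=4

Answer: 10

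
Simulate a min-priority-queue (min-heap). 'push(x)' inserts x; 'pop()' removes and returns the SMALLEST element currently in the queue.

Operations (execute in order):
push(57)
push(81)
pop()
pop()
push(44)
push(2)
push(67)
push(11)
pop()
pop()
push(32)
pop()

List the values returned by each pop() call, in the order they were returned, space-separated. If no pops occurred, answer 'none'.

Answer: 57 81 2 11 32

Derivation:
push(57): heap contents = [57]
push(81): heap contents = [57, 81]
pop() → 57: heap contents = [81]
pop() → 81: heap contents = []
push(44): heap contents = [44]
push(2): heap contents = [2, 44]
push(67): heap contents = [2, 44, 67]
push(11): heap contents = [2, 11, 44, 67]
pop() → 2: heap contents = [11, 44, 67]
pop() → 11: heap contents = [44, 67]
push(32): heap contents = [32, 44, 67]
pop() → 32: heap contents = [44, 67]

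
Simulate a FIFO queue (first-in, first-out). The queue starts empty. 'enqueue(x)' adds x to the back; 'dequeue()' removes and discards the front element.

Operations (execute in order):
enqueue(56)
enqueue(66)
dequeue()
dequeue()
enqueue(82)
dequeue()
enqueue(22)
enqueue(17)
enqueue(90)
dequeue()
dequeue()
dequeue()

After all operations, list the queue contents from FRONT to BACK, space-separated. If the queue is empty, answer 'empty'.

Answer: empty

Derivation:
enqueue(56): [56]
enqueue(66): [56, 66]
dequeue(): [66]
dequeue(): []
enqueue(82): [82]
dequeue(): []
enqueue(22): [22]
enqueue(17): [22, 17]
enqueue(90): [22, 17, 90]
dequeue(): [17, 90]
dequeue(): [90]
dequeue(): []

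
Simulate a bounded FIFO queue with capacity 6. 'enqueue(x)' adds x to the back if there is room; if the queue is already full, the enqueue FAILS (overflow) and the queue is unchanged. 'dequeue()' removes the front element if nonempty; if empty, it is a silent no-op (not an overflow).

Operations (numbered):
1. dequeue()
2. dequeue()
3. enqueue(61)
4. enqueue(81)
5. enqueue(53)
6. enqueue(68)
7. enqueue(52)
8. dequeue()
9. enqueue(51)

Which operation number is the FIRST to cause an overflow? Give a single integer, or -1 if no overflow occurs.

1. dequeue(): empty, no-op, size=0
2. dequeue(): empty, no-op, size=0
3. enqueue(61): size=1
4. enqueue(81): size=2
5. enqueue(53): size=3
6. enqueue(68): size=4
7. enqueue(52): size=5
8. dequeue(): size=4
9. enqueue(51): size=5

Answer: -1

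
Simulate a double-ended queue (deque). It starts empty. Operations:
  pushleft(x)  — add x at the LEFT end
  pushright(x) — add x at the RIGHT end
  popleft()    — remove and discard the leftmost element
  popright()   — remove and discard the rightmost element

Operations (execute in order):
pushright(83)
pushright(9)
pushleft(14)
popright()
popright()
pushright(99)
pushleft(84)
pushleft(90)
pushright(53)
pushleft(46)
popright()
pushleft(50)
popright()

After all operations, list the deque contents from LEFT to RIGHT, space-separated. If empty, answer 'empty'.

Answer: 50 46 90 84 14

Derivation:
pushright(83): [83]
pushright(9): [83, 9]
pushleft(14): [14, 83, 9]
popright(): [14, 83]
popright(): [14]
pushright(99): [14, 99]
pushleft(84): [84, 14, 99]
pushleft(90): [90, 84, 14, 99]
pushright(53): [90, 84, 14, 99, 53]
pushleft(46): [46, 90, 84, 14, 99, 53]
popright(): [46, 90, 84, 14, 99]
pushleft(50): [50, 46, 90, 84, 14, 99]
popright(): [50, 46, 90, 84, 14]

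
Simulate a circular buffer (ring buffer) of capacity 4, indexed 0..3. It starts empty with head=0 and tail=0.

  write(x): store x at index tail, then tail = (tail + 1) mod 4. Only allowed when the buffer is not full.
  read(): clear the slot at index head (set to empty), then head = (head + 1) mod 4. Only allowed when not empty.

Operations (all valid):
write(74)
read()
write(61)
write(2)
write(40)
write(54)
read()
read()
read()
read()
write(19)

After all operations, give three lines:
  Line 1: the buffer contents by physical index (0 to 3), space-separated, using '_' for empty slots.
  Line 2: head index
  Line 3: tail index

Answer: _ 19 _ _
1
2

Derivation:
write(74): buf=[74 _ _ _], head=0, tail=1, size=1
read(): buf=[_ _ _ _], head=1, tail=1, size=0
write(61): buf=[_ 61 _ _], head=1, tail=2, size=1
write(2): buf=[_ 61 2 _], head=1, tail=3, size=2
write(40): buf=[_ 61 2 40], head=1, tail=0, size=3
write(54): buf=[54 61 2 40], head=1, tail=1, size=4
read(): buf=[54 _ 2 40], head=2, tail=1, size=3
read(): buf=[54 _ _ 40], head=3, tail=1, size=2
read(): buf=[54 _ _ _], head=0, tail=1, size=1
read(): buf=[_ _ _ _], head=1, tail=1, size=0
write(19): buf=[_ 19 _ _], head=1, tail=2, size=1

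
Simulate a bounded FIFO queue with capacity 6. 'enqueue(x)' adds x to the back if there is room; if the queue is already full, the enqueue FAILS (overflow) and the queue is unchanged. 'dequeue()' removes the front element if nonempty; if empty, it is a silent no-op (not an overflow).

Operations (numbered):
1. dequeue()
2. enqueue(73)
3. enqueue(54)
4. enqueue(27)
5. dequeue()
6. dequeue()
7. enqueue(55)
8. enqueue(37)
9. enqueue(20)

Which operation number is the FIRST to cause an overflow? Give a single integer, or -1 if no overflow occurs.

Answer: -1

Derivation:
1. dequeue(): empty, no-op, size=0
2. enqueue(73): size=1
3. enqueue(54): size=2
4. enqueue(27): size=3
5. dequeue(): size=2
6. dequeue(): size=1
7. enqueue(55): size=2
8. enqueue(37): size=3
9. enqueue(20): size=4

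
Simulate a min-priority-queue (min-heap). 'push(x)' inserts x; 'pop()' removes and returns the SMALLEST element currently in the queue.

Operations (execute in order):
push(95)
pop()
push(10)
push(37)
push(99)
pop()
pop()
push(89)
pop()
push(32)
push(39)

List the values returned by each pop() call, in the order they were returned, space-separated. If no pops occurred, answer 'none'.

push(95): heap contents = [95]
pop() → 95: heap contents = []
push(10): heap contents = [10]
push(37): heap contents = [10, 37]
push(99): heap contents = [10, 37, 99]
pop() → 10: heap contents = [37, 99]
pop() → 37: heap contents = [99]
push(89): heap contents = [89, 99]
pop() → 89: heap contents = [99]
push(32): heap contents = [32, 99]
push(39): heap contents = [32, 39, 99]

Answer: 95 10 37 89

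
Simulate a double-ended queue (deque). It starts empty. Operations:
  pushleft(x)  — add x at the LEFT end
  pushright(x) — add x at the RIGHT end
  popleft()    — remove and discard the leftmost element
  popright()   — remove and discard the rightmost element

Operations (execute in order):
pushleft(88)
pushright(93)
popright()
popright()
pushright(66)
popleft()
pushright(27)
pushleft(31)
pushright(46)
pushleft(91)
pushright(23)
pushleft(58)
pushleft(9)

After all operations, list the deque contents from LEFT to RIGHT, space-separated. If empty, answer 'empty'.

Answer: 9 58 91 31 27 46 23

Derivation:
pushleft(88): [88]
pushright(93): [88, 93]
popright(): [88]
popright(): []
pushright(66): [66]
popleft(): []
pushright(27): [27]
pushleft(31): [31, 27]
pushright(46): [31, 27, 46]
pushleft(91): [91, 31, 27, 46]
pushright(23): [91, 31, 27, 46, 23]
pushleft(58): [58, 91, 31, 27, 46, 23]
pushleft(9): [9, 58, 91, 31, 27, 46, 23]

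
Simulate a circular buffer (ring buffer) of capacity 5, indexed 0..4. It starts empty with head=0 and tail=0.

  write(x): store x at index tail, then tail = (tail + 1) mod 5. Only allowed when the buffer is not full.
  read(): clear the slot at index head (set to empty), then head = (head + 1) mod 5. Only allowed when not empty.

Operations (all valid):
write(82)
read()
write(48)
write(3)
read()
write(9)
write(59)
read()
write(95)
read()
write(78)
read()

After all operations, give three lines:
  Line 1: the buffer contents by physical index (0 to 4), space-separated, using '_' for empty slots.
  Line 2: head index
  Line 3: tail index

Answer: 95 78 _ _ _
0
2

Derivation:
write(82): buf=[82 _ _ _ _], head=0, tail=1, size=1
read(): buf=[_ _ _ _ _], head=1, tail=1, size=0
write(48): buf=[_ 48 _ _ _], head=1, tail=2, size=1
write(3): buf=[_ 48 3 _ _], head=1, tail=3, size=2
read(): buf=[_ _ 3 _ _], head=2, tail=3, size=1
write(9): buf=[_ _ 3 9 _], head=2, tail=4, size=2
write(59): buf=[_ _ 3 9 59], head=2, tail=0, size=3
read(): buf=[_ _ _ 9 59], head=3, tail=0, size=2
write(95): buf=[95 _ _ 9 59], head=3, tail=1, size=3
read(): buf=[95 _ _ _ 59], head=4, tail=1, size=2
write(78): buf=[95 78 _ _ 59], head=4, tail=2, size=3
read(): buf=[95 78 _ _ _], head=0, tail=2, size=2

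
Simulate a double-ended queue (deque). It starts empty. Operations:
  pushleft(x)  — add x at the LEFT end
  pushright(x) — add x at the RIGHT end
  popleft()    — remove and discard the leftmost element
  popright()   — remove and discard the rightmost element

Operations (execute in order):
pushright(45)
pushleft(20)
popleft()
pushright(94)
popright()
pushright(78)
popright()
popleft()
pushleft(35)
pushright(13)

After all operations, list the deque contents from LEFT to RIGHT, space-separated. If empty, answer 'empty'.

Answer: 35 13

Derivation:
pushright(45): [45]
pushleft(20): [20, 45]
popleft(): [45]
pushright(94): [45, 94]
popright(): [45]
pushright(78): [45, 78]
popright(): [45]
popleft(): []
pushleft(35): [35]
pushright(13): [35, 13]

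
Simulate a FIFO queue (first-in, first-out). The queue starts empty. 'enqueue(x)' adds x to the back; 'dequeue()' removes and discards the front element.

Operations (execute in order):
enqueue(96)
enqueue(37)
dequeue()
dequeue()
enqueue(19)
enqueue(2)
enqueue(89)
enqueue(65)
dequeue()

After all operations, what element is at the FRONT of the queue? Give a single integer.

enqueue(96): queue = [96]
enqueue(37): queue = [96, 37]
dequeue(): queue = [37]
dequeue(): queue = []
enqueue(19): queue = [19]
enqueue(2): queue = [19, 2]
enqueue(89): queue = [19, 2, 89]
enqueue(65): queue = [19, 2, 89, 65]
dequeue(): queue = [2, 89, 65]

Answer: 2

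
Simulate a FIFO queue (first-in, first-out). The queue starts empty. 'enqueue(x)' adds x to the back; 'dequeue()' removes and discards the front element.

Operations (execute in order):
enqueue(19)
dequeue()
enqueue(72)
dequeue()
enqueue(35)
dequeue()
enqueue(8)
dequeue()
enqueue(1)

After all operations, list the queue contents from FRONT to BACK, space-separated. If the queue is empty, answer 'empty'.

enqueue(19): [19]
dequeue(): []
enqueue(72): [72]
dequeue(): []
enqueue(35): [35]
dequeue(): []
enqueue(8): [8]
dequeue(): []
enqueue(1): [1]

Answer: 1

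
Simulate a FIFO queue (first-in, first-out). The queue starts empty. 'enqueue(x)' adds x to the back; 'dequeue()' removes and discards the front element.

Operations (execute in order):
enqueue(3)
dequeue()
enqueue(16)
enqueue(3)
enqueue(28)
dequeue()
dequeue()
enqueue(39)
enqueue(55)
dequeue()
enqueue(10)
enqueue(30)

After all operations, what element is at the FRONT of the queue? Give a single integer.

enqueue(3): queue = [3]
dequeue(): queue = []
enqueue(16): queue = [16]
enqueue(3): queue = [16, 3]
enqueue(28): queue = [16, 3, 28]
dequeue(): queue = [3, 28]
dequeue(): queue = [28]
enqueue(39): queue = [28, 39]
enqueue(55): queue = [28, 39, 55]
dequeue(): queue = [39, 55]
enqueue(10): queue = [39, 55, 10]
enqueue(30): queue = [39, 55, 10, 30]

Answer: 39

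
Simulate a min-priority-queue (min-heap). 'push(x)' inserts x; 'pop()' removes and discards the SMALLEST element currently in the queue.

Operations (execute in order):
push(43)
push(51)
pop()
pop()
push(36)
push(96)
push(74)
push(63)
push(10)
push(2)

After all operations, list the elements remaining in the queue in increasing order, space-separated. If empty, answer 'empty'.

push(43): heap contents = [43]
push(51): heap contents = [43, 51]
pop() → 43: heap contents = [51]
pop() → 51: heap contents = []
push(36): heap contents = [36]
push(96): heap contents = [36, 96]
push(74): heap contents = [36, 74, 96]
push(63): heap contents = [36, 63, 74, 96]
push(10): heap contents = [10, 36, 63, 74, 96]
push(2): heap contents = [2, 10, 36, 63, 74, 96]

Answer: 2 10 36 63 74 96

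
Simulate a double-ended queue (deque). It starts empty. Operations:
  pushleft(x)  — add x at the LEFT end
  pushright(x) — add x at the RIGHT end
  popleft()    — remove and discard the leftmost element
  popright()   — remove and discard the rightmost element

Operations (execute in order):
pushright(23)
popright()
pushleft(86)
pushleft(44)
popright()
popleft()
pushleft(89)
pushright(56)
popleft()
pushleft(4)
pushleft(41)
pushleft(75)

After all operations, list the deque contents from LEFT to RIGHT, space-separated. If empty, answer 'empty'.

pushright(23): [23]
popright(): []
pushleft(86): [86]
pushleft(44): [44, 86]
popright(): [44]
popleft(): []
pushleft(89): [89]
pushright(56): [89, 56]
popleft(): [56]
pushleft(4): [4, 56]
pushleft(41): [41, 4, 56]
pushleft(75): [75, 41, 4, 56]

Answer: 75 41 4 56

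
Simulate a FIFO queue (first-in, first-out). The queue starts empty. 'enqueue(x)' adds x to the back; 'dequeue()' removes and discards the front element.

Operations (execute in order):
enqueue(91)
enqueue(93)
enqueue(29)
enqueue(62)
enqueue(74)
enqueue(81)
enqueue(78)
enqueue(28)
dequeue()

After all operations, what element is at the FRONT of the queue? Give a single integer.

enqueue(91): queue = [91]
enqueue(93): queue = [91, 93]
enqueue(29): queue = [91, 93, 29]
enqueue(62): queue = [91, 93, 29, 62]
enqueue(74): queue = [91, 93, 29, 62, 74]
enqueue(81): queue = [91, 93, 29, 62, 74, 81]
enqueue(78): queue = [91, 93, 29, 62, 74, 81, 78]
enqueue(28): queue = [91, 93, 29, 62, 74, 81, 78, 28]
dequeue(): queue = [93, 29, 62, 74, 81, 78, 28]

Answer: 93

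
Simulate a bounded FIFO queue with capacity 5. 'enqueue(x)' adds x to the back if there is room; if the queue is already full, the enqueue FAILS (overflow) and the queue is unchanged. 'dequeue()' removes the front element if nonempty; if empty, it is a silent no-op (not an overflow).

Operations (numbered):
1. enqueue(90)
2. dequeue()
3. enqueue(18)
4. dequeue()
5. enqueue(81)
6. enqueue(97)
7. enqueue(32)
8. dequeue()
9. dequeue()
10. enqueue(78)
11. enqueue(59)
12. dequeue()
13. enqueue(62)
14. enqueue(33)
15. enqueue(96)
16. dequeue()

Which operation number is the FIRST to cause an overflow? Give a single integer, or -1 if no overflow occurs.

Answer: -1

Derivation:
1. enqueue(90): size=1
2. dequeue(): size=0
3. enqueue(18): size=1
4. dequeue(): size=0
5. enqueue(81): size=1
6. enqueue(97): size=2
7. enqueue(32): size=3
8. dequeue(): size=2
9. dequeue(): size=1
10. enqueue(78): size=2
11. enqueue(59): size=3
12. dequeue(): size=2
13. enqueue(62): size=3
14. enqueue(33): size=4
15. enqueue(96): size=5
16. dequeue(): size=4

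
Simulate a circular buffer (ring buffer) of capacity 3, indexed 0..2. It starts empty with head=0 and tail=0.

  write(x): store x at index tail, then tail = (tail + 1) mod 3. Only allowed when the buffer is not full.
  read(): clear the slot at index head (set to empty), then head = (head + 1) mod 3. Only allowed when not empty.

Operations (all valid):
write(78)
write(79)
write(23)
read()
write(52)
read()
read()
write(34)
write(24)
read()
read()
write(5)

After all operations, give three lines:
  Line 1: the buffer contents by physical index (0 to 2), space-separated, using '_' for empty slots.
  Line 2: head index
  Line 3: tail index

Answer: 5 _ 24
2
1

Derivation:
write(78): buf=[78 _ _], head=0, tail=1, size=1
write(79): buf=[78 79 _], head=0, tail=2, size=2
write(23): buf=[78 79 23], head=0, tail=0, size=3
read(): buf=[_ 79 23], head=1, tail=0, size=2
write(52): buf=[52 79 23], head=1, tail=1, size=3
read(): buf=[52 _ 23], head=2, tail=1, size=2
read(): buf=[52 _ _], head=0, tail=1, size=1
write(34): buf=[52 34 _], head=0, tail=2, size=2
write(24): buf=[52 34 24], head=0, tail=0, size=3
read(): buf=[_ 34 24], head=1, tail=0, size=2
read(): buf=[_ _ 24], head=2, tail=0, size=1
write(5): buf=[5 _ 24], head=2, tail=1, size=2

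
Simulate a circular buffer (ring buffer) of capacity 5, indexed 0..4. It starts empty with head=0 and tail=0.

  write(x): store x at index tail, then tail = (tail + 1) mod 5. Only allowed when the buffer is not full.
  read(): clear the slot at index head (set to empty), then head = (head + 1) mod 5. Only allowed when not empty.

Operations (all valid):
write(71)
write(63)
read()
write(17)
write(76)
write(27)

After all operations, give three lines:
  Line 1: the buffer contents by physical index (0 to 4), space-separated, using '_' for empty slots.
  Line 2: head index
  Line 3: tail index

write(71): buf=[71 _ _ _ _], head=0, tail=1, size=1
write(63): buf=[71 63 _ _ _], head=0, tail=2, size=2
read(): buf=[_ 63 _ _ _], head=1, tail=2, size=1
write(17): buf=[_ 63 17 _ _], head=1, tail=3, size=2
write(76): buf=[_ 63 17 76 _], head=1, tail=4, size=3
write(27): buf=[_ 63 17 76 27], head=1, tail=0, size=4

Answer: _ 63 17 76 27
1
0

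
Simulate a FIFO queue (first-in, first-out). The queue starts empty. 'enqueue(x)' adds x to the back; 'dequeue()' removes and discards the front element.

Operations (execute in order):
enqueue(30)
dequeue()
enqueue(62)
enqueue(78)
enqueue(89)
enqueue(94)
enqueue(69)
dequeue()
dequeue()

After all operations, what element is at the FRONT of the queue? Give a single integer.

Answer: 89

Derivation:
enqueue(30): queue = [30]
dequeue(): queue = []
enqueue(62): queue = [62]
enqueue(78): queue = [62, 78]
enqueue(89): queue = [62, 78, 89]
enqueue(94): queue = [62, 78, 89, 94]
enqueue(69): queue = [62, 78, 89, 94, 69]
dequeue(): queue = [78, 89, 94, 69]
dequeue(): queue = [89, 94, 69]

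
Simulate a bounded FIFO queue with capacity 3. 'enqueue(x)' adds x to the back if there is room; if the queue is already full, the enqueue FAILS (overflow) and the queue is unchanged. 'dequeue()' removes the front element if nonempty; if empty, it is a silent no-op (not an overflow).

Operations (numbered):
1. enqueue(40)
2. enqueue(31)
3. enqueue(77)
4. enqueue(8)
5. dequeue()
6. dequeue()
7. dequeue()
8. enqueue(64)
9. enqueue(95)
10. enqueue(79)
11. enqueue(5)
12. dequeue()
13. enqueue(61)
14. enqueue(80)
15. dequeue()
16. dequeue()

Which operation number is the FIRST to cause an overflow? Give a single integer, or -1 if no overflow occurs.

Answer: 4

Derivation:
1. enqueue(40): size=1
2. enqueue(31): size=2
3. enqueue(77): size=3
4. enqueue(8): size=3=cap → OVERFLOW (fail)
5. dequeue(): size=2
6. dequeue(): size=1
7. dequeue(): size=0
8. enqueue(64): size=1
9. enqueue(95): size=2
10. enqueue(79): size=3
11. enqueue(5): size=3=cap → OVERFLOW (fail)
12. dequeue(): size=2
13. enqueue(61): size=3
14. enqueue(80): size=3=cap → OVERFLOW (fail)
15. dequeue(): size=2
16. dequeue(): size=1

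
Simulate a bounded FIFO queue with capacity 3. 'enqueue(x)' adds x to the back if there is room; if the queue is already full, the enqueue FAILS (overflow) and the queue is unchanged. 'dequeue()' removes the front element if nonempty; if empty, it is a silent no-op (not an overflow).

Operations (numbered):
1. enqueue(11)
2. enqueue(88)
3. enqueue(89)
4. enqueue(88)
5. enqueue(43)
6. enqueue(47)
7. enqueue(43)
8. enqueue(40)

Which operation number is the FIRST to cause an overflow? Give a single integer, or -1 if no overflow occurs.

Answer: 4

Derivation:
1. enqueue(11): size=1
2. enqueue(88): size=2
3. enqueue(89): size=3
4. enqueue(88): size=3=cap → OVERFLOW (fail)
5. enqueue(43): size=3=cap → OVERFLOW (fail)
6. enqueue(47): size=3=cap → OVERFLOW (fail)
7. enqueue(43): size=3=cap → OVERFLOW (fail)
8. enqueue(40): size=3=cap → OVERFLOW (fail)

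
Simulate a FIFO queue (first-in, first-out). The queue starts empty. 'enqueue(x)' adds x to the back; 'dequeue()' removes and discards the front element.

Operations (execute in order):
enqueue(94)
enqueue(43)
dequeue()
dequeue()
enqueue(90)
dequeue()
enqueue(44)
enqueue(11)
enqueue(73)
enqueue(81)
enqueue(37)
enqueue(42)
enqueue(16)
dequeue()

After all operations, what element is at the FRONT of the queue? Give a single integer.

Answer: 11

Derivation:
enqueue(94): queue = [94]
enqueue(43): queue = [94, 43]
dequeue(): queue = [43]
dequeue(): queue = []
enqueue(90): queue = [90]
dequeue(): queue = []
enqueue(44): queue = [44]
enqueue(11): queue = [44, 11]
enqueue(73): queue = [44, 11, 73]
enqueue(81): queue = [44, 11, 73, 81]
enqueue(37): queue = [44, 11, 73, 81, 37]
enqueue(42): queue = [44, 11, 73, 81, 37, 42]
enqueue(16): queue = [44, 11, 73, 81, 37, 42, 16]
dequeue(): queue = [11, 73, 81, 37, 42, 16]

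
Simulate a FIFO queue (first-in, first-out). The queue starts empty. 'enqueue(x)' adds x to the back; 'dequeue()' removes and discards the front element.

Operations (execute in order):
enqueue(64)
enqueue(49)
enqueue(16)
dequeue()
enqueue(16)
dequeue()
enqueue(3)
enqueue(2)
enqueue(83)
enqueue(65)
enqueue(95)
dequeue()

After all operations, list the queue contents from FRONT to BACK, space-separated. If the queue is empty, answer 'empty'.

Answer: 16 3 2 83 65 95

Derivation:
enqueue(64): [64]
enqueue(49): [64, 49]
enqueue(16): [64, 49, 16]
dequeue(): [49, 16]
enqueue(16): [49, 16, 16]
dequeue(): [16, 16]
enqueue(3): [16, 16, 3]
enqueue(2): [16, 16, 3, 2]
enqueue(83): [16, 16, 3, 2, 83]
enqueue(65): [16, 16, 3, 2, 83, 65]
enqueue(95): [16, 16, 3, 2, 83, 65, 95]
dequeue(): [16, 3, 2, 83, 65, 95]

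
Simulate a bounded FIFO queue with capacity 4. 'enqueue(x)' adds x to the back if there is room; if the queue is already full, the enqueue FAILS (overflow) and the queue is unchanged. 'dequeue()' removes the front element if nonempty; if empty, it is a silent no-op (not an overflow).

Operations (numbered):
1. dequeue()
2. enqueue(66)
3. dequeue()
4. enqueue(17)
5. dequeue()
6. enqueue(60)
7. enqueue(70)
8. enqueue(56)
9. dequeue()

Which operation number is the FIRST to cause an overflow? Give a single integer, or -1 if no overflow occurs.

1. dequeue(): empty, no-op, size=0
2. enqueue(66): size=1
3. dequeue(): size=0
4. enqueue(17): size=1
5. dequeue(): size=0
6. enqueue(60): size=1
7. enqueue(70): size=2
8. enqueue(56): size=3
9. dequeue(): size=2

Answer: -1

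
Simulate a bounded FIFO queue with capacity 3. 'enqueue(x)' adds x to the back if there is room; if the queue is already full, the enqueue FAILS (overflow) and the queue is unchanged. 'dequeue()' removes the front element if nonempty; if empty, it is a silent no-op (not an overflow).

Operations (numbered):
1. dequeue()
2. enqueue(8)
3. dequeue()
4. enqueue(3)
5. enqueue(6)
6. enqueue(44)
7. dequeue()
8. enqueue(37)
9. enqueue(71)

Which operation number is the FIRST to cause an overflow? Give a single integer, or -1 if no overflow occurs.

Answer: 9

Derivation:
1. dequeue(): empty, no-op, size=0
2. enqueue(8): size=1
3. dequeue(): size=0
4. enqueue(3): size=1
5. enqueue(6): size=2
6. enqueue(44): size=3
7. dequeue(): size=2
8. enqueue(37): size=3
9. enqueue(71): size=3=cap → OVERFLOW (fail)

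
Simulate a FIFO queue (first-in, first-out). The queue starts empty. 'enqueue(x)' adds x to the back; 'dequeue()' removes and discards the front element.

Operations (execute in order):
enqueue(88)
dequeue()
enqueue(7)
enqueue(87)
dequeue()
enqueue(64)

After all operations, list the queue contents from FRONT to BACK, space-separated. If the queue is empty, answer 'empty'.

enqueue(88): [88]
dequeue(): []
enqueue(7): [7]
enqueue(87): [7, 87]
dequeue(): [87]
enqueue(64): [87, 64]

Answer: 87 64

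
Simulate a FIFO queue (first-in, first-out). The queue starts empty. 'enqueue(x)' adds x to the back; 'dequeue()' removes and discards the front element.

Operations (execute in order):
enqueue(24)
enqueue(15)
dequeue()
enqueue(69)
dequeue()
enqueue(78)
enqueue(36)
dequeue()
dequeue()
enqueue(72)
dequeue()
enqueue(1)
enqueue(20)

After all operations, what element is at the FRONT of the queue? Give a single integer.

enqueue(24): queue = [24]
enqueue(15): queue = [24, 15]
dequeue(): queue = [15]
enqueue(69): queue = [15, 69]
dequeue(): queue = [69]
enqueue(78): queue = [69, 78]
enqueue(36): queue = [69, 78, 36]
dequeue(): queue = [78, 36]
dequeue(): queue = [36]
enqueue(72): queue = [36, 72]
dequeue(): queue = [72]
enqueue(1): queue = [72, 1]
enqueue(20): queue = [72, 1, 20]

Answer: 72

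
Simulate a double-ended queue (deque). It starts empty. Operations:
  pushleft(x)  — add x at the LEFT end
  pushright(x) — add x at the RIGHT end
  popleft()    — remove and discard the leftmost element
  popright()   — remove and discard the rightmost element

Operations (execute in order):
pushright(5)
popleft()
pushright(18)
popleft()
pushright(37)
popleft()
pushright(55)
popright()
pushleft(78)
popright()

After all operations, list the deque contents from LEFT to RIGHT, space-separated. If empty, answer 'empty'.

pushright(5): [5]
popleft(): []
pushright(18): [18]
popleft(): []
pushright(37): [37]
popleft(): []
pushright(55): [55]
popright(): []
pushleft(78): [78]
popright(): []

Answer: empty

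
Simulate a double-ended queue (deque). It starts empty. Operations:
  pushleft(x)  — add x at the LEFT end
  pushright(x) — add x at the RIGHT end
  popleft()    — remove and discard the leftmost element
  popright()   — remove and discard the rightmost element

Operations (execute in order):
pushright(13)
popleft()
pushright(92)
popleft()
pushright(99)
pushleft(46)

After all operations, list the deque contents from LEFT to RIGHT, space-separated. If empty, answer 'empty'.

pushright(13): [13]
popleft(): []
pushright(92): [92]
popleft(): []
pushright(99): [99]
pushleft(46): [46, 99]

Answer: 46 99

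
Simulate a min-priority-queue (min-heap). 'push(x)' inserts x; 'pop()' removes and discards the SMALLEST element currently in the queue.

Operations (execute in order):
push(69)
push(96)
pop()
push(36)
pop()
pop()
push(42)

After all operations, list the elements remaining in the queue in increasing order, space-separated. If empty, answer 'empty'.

push(69): heap contents = [69]
push(96): heap contents = [69, 96]
pop() → 69: heap contents = [96]
push(36): heap contents = [36, 96]
pop() → 36: heap contents = [96]
pop() → 96: heap contents = []
push(42): heap contents = [42]

Answer: 42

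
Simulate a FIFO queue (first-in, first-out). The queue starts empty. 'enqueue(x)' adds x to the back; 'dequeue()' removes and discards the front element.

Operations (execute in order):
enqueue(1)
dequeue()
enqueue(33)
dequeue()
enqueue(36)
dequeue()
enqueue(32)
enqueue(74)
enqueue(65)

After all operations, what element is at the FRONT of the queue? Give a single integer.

enqueue(1): queue = [1]
dequeue(): queue = []
enqueue(33): queue = [33]
dequeue(): queue = []
enqueue(36): queue = [36]
dequeue(): queue = []
enqueue(32): queue = [32]
enqueue(74): queue = [32, 74]
enqueue(65): queue = [32, 74, 65]

Answer: 32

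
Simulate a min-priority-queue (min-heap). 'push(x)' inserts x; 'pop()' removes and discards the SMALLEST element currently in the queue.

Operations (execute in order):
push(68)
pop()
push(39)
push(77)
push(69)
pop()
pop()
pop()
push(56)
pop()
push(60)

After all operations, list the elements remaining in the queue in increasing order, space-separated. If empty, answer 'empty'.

push(68): heap contents = [68]
pop() → 68: heap contents = []
push(39): heap contents = [39]
push(77): heap contents = [39, 77]
push(69): heap contents = [39, 69, 77]
pop() → 39: heap contents = [69, 77]
pop() → 69: heap contents = [77]
pop() → 77: heap contents = []
push(56): heap contents = [56]
pop() → 56: heap contents = []
push(60): heap contents = [60]

Answer: 60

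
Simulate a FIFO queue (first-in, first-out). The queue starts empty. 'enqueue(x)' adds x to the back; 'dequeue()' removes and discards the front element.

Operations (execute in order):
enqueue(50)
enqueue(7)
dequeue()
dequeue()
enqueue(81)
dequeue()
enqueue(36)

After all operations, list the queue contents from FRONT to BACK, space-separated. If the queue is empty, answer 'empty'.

enqueue(50): [50]
enqueue(7): [50, 7]
dequeue(): [7]
dequeue(): []
enqueue(81): [81]
dequeue(): []
enqueue(36): [36]

Answer: 36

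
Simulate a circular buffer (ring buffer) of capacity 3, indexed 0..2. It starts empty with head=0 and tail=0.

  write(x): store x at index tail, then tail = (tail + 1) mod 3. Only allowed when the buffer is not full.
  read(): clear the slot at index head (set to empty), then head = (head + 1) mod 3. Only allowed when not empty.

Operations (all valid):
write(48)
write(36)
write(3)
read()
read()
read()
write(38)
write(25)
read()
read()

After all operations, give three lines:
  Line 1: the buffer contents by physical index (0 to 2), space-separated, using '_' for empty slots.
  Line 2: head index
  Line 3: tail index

Answer: _ _ _
2
2

Derivation:
write(48): buf=[48 _ _], head=0, tail=1, size=1
write(36): buf=[48 36 _], head=0, tail=2, size=2
write(3): buf=[48 36 3], head=0, tail=0, size=3
read(): buf=[_ 36 3], head=1, tail=0, size=2
read(): buf=[_ _ 3], head=2, tail=0, size=1
read(): buf=[_ _ _], head=0, tail=0, size=0
write(38): buf=[38 _ _], head=0, tail=1, size=1
write(25): buf=[38 25 _], head=0, tail=2, size=2
read(): buf=[_ 25 _], head=1, tail=2, size=1
read(): buf=[_ _ _], head=2, tail=2, size=0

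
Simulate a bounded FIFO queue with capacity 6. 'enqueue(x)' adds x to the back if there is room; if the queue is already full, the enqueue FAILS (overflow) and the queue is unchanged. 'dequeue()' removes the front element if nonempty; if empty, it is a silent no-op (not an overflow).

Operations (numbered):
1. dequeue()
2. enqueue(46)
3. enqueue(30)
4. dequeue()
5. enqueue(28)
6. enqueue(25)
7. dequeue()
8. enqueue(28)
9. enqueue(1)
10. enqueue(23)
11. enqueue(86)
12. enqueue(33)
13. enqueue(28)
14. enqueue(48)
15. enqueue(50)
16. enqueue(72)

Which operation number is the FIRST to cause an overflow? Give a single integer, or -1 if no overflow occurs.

Answer: 12

Derivation:
1. dequeue(): empty, no-op, size=0
2. enqueue(46): size=1
3. enqueue(30): size=2
4. dequeue(): size=1
5. enqueue(28): size=2
6. enqueue(25): size=3
7. dequeue(): size=2
8. enqueue(28): size=3
9. enqueue(1): size=4
10. enqueue(23): size=5
11. enqueue(86): size=6
12. enqueue(33): size=6=cap → OVERFLOW (fail)
13. enqueue(28): size=6=cap → OVERFLOW (fail)
14. enqueue(48): size=6=cap → OVERFLOW (fail)
15. enqueue(50): size=6=cap → OVERFLOW (fail)
16. enqueue(72): size=6=cap → OVERFLOW (fail)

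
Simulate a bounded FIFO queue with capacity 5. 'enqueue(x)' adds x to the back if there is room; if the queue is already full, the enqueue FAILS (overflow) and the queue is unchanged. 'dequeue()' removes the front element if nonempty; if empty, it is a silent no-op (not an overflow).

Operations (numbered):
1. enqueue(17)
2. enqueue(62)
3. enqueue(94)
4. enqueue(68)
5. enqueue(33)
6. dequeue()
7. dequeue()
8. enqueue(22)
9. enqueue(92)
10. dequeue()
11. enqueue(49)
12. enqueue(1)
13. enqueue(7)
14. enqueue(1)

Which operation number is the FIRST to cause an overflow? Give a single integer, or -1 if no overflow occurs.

1. enqueue(17): size=1
2. enqueue(62): size=2
3. enqueue(94): size=3
4. enqueue(68): size=4
5. enqueue(33): size=5
6. dequeue(): size=4
7. dequeue(): size=3
8. enqueue(22): size=4
9. enqueue(92): size=5
10. dequeue(): size=4
11. enqueue(49): size=5
12. enqueue(1): size=5=cap → OVERFLOW (fail)
13. enqueue(7): size=5=cap → OVERFLOW (fail)
14. enqueue(1): size=5=cap → OVERFLOW (fail)

Answer: 12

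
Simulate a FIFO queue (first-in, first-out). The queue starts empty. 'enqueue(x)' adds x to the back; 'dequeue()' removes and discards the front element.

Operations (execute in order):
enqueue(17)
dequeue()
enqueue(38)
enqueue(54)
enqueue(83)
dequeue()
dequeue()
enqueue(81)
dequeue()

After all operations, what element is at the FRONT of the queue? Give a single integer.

enqueue(17): queue = [17]
dequeue(): queue = []
enqueue(38): queue = [38]
enqueue(54): queue = [38, 54]
enqueue(83): queue = [38, 54, 83]
dequeue(): queue = [54, 83]
dequeue(): queue = [83]
enqueue(81): queue = [83, 81]
dequeue(): queue = [81]

Answer: 81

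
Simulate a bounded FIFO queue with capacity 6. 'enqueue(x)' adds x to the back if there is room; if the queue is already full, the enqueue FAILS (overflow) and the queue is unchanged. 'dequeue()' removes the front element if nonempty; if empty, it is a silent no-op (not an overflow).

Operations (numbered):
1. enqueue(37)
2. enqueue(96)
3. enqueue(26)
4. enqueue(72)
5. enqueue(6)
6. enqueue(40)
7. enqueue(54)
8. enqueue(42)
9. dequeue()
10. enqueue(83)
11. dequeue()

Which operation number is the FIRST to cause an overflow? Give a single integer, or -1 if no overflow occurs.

Answer: 7

Derivation:
1. enqueue(37): size=1
2. enqueue(96): size=2
3. enqueue(26): size=3
4. enqueue(72): size=4
5. enqueue(6): size=5
6. enqueue(40): size=6
7. enqueue(54): size=6=cap → OVERFLOW (fail)
8. enqueue(42): size=6=cap → OVERFLOW (fail)
9. dequeue(): size=5
10. enqueue(83): size=6
11. dequeue(): size=5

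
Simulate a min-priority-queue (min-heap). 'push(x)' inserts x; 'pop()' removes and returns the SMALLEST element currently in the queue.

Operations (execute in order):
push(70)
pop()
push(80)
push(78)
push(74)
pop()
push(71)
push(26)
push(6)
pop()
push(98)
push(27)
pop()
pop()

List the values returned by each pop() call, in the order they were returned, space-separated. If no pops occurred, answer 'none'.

Answer: 70 74 6 26 27

Derivation:
push(70): heap contents = [70]
pop() → 70: heap contents = []
push(80): heap contents = [80]
push(78): heap contents = [78, 80]
push(74): heap contents = [74, 78, 80]
pop() → 74: heap contents = [78, 80]
push(71): heap contents = [71, 78, 80]
push(26): heap contents = [26, 71, 78, 80]
push(6): heap contents = [6, 26, 71, 78, 80]
pop() → 6: heap contents = [26, 71, 78, 80]
push(98): heap contents = [26, 71, 78, 80, 98]
push(27): heap contents = [26, 27, 71, 78, 80, 98]
pop() → 26: heap contents = [27, 71, 78, 80, 98]
pop() → 27: heap contents = [71, 78, 80, 98]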